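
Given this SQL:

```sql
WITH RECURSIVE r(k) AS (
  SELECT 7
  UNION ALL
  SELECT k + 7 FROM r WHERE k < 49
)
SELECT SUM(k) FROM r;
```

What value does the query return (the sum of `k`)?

Base: k=7.
Iteration 1: 7 < 49 holds -> k = 7 + 7 = 14.
Iteration 2: 14 < 49 holds -> k = 14 + 7 = 21.
Iteration 3: 21 < 49 holds -> k = 21 + 7 = 28.
Iteration 4: 28 < 49 holds -> k = 28 + 7 = 35.
Iteration 5: 35 < 49 holds -> k = 35 + 7 = 42.
Iteration 6: 42 < 49 holds -> k = 42 + 7 = 49.
Iteration 7: 49 < 49 fails; recursion stops.
SUM(k) = 7 + 14 + 21 + 28 + 35 + 42 + 49 = 196.

196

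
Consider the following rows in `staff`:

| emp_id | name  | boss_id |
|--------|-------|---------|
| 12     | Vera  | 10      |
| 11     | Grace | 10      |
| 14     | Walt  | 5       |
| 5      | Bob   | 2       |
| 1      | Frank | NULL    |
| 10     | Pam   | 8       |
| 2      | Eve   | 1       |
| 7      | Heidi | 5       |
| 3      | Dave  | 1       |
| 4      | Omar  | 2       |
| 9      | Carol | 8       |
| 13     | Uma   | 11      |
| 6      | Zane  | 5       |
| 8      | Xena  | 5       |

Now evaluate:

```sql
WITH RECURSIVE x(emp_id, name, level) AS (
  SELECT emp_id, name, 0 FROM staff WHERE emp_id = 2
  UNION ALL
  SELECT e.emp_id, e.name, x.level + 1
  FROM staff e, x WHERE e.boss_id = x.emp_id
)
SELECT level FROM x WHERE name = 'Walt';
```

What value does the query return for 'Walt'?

Base: emp_id=2 (Eve) at level 0.
Iteration 1: rows with boss_id in {2} -> Omar (id 4, level 1), Bob (id 5, level 1).
Iteration 2: rows with boss_id in {4,5} -> Zane (id 6, level 2), Heidi (id 7, level 2), Xena (id 8, level 2), Walt (id 14, level 2).
Iteration 3: rows with boss_id in {6,7,8,14} -> Carol (id 9, level 3), Pam (id 10, level 3).
Iteration 4: rows with boss_id in {9,10} -> Grace (id 11, level 4), Vera (id 12, level 4).
Iteration 5: rows with boss_id in {11,12} -> Uma (id 13, level 5).
Iteration 6: no rows with boss_id in {13}; recursion stops.

2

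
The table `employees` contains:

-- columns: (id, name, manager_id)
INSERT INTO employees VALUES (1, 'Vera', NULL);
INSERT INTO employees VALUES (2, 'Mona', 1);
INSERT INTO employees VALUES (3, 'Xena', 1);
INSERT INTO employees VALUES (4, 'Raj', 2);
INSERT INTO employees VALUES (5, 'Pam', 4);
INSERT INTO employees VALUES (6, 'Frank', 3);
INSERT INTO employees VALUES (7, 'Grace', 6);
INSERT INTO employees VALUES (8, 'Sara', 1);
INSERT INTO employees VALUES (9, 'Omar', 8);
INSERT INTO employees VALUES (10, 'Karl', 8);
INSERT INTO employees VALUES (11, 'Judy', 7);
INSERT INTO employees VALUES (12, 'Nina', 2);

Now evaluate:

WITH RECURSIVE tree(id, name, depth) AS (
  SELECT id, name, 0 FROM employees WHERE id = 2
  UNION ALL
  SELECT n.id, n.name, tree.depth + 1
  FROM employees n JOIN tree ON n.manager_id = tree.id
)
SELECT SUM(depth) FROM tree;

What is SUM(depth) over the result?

Base: id=2 (Mona) at depth 0.
Iteration 1: rows with manager_id in {2} -> Raj (id 4, depth 1), Nina (id 12, depth 1).
Iteration 2: rows with manager_id in {4,12} -> Pam (id 5, depth 2).
Iteration 3: no rows with manager_id in {5}; recursion stops.
SUM(depth) = 0 + 1 + 1 + 2 = 4.

4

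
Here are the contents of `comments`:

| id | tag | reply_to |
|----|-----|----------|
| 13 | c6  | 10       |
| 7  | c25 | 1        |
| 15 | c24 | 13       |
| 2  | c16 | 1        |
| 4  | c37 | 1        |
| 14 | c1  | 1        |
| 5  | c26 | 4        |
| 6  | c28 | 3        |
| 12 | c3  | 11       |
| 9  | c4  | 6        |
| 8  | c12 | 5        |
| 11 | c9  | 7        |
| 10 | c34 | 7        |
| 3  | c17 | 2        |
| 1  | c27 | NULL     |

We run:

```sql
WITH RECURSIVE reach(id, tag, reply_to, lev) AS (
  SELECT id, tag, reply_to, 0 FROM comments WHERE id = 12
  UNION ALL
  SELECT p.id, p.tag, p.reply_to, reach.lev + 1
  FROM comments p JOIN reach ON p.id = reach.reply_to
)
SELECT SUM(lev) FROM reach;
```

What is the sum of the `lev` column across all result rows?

6

Base: id=12 (c3), reply_to=11, lev 0.
Iteration 1: join on id=11 -> c9 (id 11, reply_to=7, lev 1).
Iteration 2: join on id=7 -> c25 (id 7, reply_to=1, lev 2).
Iteration 3: join on id=1 -> c27 (id 1, reply_to=NULL, lev 3).
Iteration 4: reply_to is NULL; no match; recursion stops.
SUM(lev) = 0 + 1 + 2 + 3 = 6.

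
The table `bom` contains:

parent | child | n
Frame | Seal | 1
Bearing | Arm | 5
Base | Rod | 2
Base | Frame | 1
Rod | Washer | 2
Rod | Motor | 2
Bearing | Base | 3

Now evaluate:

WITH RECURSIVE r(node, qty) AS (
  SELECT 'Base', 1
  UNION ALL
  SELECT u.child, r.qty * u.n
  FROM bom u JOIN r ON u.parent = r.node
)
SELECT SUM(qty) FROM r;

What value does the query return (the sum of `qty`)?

Base: (Base, qty=1).
Iteration 1: components of {Base} -> Frame = 1*1 = 1, Rod = 1*2 = 2.
Iteration 2: components of {Frame,Rod} -> Motor = 2*2 = 4, Seal = 1*1 = 1, Washer = 2*2 = 4.
Iteration 3: no further components; recursion stops.
SUM(qty) = 1 + 1 + 2 + 1 + 4 + 4 = 13.

13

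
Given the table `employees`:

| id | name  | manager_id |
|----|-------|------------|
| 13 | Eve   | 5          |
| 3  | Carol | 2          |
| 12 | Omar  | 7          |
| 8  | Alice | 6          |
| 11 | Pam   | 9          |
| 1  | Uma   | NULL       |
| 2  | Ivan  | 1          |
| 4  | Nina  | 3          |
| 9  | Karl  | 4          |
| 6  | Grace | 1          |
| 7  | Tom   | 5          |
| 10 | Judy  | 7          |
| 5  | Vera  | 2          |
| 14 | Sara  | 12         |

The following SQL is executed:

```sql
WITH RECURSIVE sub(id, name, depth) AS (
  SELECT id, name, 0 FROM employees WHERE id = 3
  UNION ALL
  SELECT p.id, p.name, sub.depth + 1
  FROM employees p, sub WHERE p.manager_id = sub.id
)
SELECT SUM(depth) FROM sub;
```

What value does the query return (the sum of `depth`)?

Base: id=3 (Carol) at depth 0.
Iteration 1: rows with manager_id in {3} -> Nina (id 4, depth 1).
Iteration 2: rows with manager_id in {4} -> Karl (id 9, depth 2).
Iteration 3: rows with manager_id in {9} -> Pam (id 11, depth 3).
Iteration 4: no rows with manager_id in {11}; recursion stops.
SUM(depth) = 0 + 1 + 2 + 3 = 6.

6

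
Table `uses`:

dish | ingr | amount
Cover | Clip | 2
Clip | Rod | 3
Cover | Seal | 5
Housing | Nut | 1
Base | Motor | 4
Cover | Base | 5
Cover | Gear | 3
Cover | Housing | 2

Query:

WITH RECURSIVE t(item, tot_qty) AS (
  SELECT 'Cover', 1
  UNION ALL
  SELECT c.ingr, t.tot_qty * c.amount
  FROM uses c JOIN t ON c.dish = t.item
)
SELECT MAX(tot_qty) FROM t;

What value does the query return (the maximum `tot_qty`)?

20

Base: (Cover, tot_qty=1).
Iteration 1: components of {Cover} -> Base = 1*5 = 5, Clip = 1*2 = 2, Gear = 1*3 = 3, Housing = 1*2 = 2, Seal = 1*5 = 5.
Iteration 2: components of {Base,Clip,Gear,Housing,Seal} -> Motor = 5*4 = 20, Nut = 2*1 = 2, Rod = 2*3 = 6.
Iteration 3: no further components; recursion stops.
tot_qty values: 1, 2, 5, 5, 2, 3, 6, 20, 2; the maximum is 20.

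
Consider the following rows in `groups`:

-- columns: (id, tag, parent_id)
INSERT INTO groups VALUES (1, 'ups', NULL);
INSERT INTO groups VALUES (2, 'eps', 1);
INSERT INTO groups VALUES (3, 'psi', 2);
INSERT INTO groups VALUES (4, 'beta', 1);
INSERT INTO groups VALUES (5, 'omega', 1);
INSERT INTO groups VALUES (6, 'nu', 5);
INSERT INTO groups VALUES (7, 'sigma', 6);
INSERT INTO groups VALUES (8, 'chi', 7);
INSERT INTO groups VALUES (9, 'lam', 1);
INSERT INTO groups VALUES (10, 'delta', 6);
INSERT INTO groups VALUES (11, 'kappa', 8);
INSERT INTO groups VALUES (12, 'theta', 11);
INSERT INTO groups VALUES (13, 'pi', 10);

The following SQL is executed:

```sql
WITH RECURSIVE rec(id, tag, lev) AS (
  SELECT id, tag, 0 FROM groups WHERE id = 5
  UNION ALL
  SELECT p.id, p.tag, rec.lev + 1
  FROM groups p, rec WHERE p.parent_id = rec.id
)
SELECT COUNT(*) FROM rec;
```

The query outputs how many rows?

Base: id=5 (omega) at lev 0.
Iteration 1: rows with parent_id in {5} -> nu (id 6, lev 1).
Iteration 2: rows with parent_id in {6} -> sigma (id 7, lev 2), delta (id 10, lev 2).
Iteration 3: rows with parent_id in {7,10} -> chi (id 8, lev 3), pi (id 13, lev 3).
Iteration 4: rows with parent_id in {8,13} -> kappa (id 11, lev 4).
Iteration 5: rows with parent_id in {11} -> theta (id 12, lev 5).
Iteration 6: no rows with parent_id in {12}; recursion stops.
Total rows emitted: 8.

8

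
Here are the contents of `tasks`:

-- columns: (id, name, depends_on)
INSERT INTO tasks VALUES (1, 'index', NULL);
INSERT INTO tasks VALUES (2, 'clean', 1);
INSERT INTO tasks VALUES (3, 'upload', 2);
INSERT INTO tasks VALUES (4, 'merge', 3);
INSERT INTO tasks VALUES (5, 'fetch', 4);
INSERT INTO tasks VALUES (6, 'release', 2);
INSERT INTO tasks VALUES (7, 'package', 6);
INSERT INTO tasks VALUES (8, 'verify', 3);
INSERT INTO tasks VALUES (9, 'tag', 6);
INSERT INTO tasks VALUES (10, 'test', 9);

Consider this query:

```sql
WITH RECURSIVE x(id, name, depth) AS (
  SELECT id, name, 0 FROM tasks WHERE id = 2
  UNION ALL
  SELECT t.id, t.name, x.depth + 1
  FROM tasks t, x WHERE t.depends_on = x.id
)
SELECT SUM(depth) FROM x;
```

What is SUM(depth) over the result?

16

Base: id=2 (clean) at depth 0.
Iteration 1: rows with depends_on in {2} -> upload (id 3, depth 1), release (id 6, depth 1).
Iteration 2: rows with depends_on in {3,6} -> merge (id 4, depth 2), package (id 7, depth 2), verify (id 8, depth 2), tag (id 9, depth 2).
Iteration 3: rows with depends_on in {4,7,8,9} -> fetch (id 5, depth 3), test (id 10, depth 3).
Iteration 4: no rows with depends_on in {5,10}; recursion stops.
SUM(depth) = 0 + 1 + 1 + 2 + 2 + 2 + 2 + 3 + 3 = 16.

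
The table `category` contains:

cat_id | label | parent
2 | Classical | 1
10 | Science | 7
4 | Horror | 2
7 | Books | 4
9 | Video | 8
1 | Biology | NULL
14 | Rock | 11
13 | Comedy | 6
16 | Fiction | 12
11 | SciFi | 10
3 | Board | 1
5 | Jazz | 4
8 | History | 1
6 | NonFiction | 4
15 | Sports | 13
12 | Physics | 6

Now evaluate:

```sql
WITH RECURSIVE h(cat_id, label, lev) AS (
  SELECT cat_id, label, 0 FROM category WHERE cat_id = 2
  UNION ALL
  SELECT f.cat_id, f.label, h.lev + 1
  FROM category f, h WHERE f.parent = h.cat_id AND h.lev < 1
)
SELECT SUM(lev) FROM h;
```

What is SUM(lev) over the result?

Base: cat_id=2 (Classical) at lev 0.
Iteration 1: rows with parent in {2} -> Horror (id 4, lev 1).
Iteration 2: lev < 1 fails for all current rows; recursion stops.
SUM(lev) = 0 + 1 = 1.

1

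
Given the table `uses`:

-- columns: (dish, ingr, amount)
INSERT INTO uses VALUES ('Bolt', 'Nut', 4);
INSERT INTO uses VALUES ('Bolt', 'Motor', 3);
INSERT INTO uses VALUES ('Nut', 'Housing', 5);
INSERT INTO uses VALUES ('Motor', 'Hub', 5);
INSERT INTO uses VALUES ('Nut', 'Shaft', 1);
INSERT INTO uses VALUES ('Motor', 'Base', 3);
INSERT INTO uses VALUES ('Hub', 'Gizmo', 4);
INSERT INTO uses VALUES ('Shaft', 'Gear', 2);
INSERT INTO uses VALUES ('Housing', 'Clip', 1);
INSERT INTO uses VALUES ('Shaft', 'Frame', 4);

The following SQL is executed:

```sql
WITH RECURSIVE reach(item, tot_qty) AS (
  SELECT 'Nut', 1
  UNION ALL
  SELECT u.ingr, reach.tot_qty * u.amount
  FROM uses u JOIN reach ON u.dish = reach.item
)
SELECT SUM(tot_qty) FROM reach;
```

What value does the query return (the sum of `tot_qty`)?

Base: (Nut, tot_qty=1).
Iteration 1: components of {Nut} -> Housing = 1*5 = 5, Shaft = 1*1 = 1.
Iteration 2: components of {Housing,Shaft} -> Clip = 5*1 = 5, Frame = 1*4 = 4, Gear = 1*2 = 2.
Iteration 3: no further components; recursion stops.
SUM(tot_qty) = 1 + 5 + 1 + 5 + 2 + 4 = 18.

18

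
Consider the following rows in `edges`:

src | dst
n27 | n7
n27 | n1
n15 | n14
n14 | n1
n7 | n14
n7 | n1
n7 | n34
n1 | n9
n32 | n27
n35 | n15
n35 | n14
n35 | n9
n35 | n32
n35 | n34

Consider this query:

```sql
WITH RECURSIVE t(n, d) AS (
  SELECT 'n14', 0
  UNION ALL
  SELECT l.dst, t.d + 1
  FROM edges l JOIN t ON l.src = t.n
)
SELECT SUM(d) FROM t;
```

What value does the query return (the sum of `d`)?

Base: (n14, d=0).
Iteration 1: edges from {n14} -> (n1, d=1).
Iteration 2: edges from {n1} -> (n9, d=2).
Iteration 3: no outgoing edges from {n9}; recursion stops.
SUM(d) = 0 + 1 + 2 = 3.

3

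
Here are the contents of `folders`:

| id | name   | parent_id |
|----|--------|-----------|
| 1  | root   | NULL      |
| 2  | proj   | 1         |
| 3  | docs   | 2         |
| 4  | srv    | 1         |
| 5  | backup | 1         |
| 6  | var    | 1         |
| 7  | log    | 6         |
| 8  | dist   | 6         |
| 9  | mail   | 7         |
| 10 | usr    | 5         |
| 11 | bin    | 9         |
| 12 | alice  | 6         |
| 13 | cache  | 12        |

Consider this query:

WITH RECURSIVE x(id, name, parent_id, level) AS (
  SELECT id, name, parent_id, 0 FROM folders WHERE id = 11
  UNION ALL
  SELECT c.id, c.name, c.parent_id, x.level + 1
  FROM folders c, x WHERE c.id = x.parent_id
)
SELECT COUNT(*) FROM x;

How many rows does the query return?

5

Base: id=11 (bin), parent_id=9, level 0.
Iteration 1: join on id=9 -> mail (id 9, parent_id=7, level 1).
Iteration 2: join on id=7 -> log (id 7, parent_id=6, level 2).
Iteration 3: join on id=6 -> var (id 6, parent_id=1, level 3).
Iteration 4: join on id=1 -> root (id 1, parent_id=NULL, level 4).
Iteration 5: parent_id is NULL; no match; recursion stops.
Total rows emitted: 5.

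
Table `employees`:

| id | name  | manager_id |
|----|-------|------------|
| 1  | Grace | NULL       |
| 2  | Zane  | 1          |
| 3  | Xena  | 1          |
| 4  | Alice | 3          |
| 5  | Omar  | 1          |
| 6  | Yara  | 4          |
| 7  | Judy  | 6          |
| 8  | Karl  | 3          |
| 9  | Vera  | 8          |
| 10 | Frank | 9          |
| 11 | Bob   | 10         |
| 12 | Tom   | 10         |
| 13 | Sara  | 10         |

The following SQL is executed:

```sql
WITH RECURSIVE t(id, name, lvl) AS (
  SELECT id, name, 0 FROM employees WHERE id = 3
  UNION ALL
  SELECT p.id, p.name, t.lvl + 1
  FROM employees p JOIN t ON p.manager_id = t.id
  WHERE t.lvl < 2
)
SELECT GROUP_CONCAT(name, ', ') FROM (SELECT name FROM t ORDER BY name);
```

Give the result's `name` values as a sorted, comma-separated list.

Alice, Karl, Vera, Xena, Yara

Base: id=3 (Xena) at lvl 0.
Iteration 1: rows with manager_id in {3} -> Alice (id 4, lvl 1), Karl (id 8, lvl 1).
Iteration 2: rows with manager_id in {4,8} -> Yara (id 6, lvl 2), Vera (id 9, lvl 2).
Iteration 3: lvl < 2 fails for all current rows; recursion stops.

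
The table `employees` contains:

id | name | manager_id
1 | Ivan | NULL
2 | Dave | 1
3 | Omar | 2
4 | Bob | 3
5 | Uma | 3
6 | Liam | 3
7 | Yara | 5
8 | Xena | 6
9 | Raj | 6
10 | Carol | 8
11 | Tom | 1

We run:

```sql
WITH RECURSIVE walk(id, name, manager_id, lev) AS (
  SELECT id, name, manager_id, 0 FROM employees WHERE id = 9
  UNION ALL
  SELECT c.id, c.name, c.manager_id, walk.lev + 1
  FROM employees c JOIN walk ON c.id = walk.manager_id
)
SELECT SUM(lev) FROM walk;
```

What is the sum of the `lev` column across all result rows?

Base: id=9 (Raj), manager_id=6, lev 0.
Iteration 1: join on id=6 -> Liam (id 6, manager_id=3, lev 1).
Iteration 2: join on id=3 -> Omar (id 3, manager_id=2, lev 2).
Iteration 3: join on id=2 -> Dave (id 2, manager_id=1, lev 3).
Iteration 4: join on id=1 -> Ivan (id 1, manager_id=NULL, lev 4).
Iteration 5: manager_id is NULL; no match; recursion stops.
SUM(lev) = 0 + 1 + 2 + 3 + 4 = 10.

10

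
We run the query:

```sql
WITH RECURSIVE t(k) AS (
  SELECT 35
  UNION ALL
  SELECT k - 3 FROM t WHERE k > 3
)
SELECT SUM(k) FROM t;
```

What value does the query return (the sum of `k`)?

Base: k=35.
Iteration 1: 35 > 3 holds -> k = 35 - 3 = 32.
Iteration 2: 32 > 3 holds -> k = 32 - 3 = 29.
Iteration 3: 29 > 3 holds -> k = 29 - 3 = 26.
Iteration 4: 26 > 3 holds -> k = 26 - 3 = 23.
Iteration 5: 23 > 3 holds -> k = 23 - 3 = 20.
Iteration 6: 20 > 3 holds -> k = 20 - 3 = 17.
Iteration 7: 17 > 3 holds -> k = 17 - 3 = 14.
Iteration 8: 14 > 3 holds -> k = 14 - 3 = 11.
Iteration 9: 11 > 3 holds -> k = 11 - 3 = 8.
Iteration 10: 8 > 3 holds -> k = 8 - 3 = 5.
Iteration 11: 5 > 3 holds -> k = 5 - 3 = 2.
Iteration 12: 2 > 3 fails; recursion stops.
SUM(k) = 35 + 32 + 29 + 26 + 23 + 20 + 17 + 14 + 11 + 8 + 5 + 2 = 222.

222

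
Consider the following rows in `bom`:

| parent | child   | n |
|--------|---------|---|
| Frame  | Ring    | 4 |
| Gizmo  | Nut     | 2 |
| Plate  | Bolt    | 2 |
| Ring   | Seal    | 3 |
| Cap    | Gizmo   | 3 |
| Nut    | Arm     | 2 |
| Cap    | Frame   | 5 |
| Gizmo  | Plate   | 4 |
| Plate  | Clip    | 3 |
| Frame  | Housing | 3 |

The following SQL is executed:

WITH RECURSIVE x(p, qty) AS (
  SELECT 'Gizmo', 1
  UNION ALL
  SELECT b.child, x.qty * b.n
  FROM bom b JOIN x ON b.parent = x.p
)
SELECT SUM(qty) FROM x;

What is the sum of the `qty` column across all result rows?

31

Base: (Gizmo, qty=1).
Iteration 1: components of {Gizmo} -> Nut = 1*2 = 2, Plate = 1*4 = 4.
Iteration 2: components of {Nut,Plate} -> Arm = 2*2 = 4, Bolt = 4*2 = 8, Clip = 4*3 = 12.
Iteration 3: no further components; recursion stops.
SUM(qty) = 1 + 4 + 2 + 12 + 8 + 4 = 31.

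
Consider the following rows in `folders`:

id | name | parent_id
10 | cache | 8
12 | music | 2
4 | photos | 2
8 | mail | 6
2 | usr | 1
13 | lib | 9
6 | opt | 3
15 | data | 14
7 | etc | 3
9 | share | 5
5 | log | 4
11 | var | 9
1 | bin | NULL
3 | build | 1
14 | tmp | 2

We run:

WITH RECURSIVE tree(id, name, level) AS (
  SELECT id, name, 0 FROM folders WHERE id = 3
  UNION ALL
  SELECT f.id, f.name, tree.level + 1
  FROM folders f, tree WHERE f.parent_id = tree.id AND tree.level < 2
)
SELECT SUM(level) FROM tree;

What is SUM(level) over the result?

Base: id=3 (build) at level 0.
Iteration 1: rows with parent_id in {3} -> opt (id 6, level 1), etc (id 7, level 1).
Iteration 2: rows with parent_id in {6,7} -> mail (id 8, level 2).
Iteration 3: level < 2 fails for all current rows; recursion stops.
SUM(level) = 0 + 1 + 1 + 2 = 4.

4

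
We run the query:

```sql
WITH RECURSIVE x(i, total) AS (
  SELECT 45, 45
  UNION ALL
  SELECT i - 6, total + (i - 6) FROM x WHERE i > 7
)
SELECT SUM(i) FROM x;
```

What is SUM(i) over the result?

192

Base: i=45, total=45.
Iteration 1: 45 > 7 holds -> i = 45 - 6 = 39, total = 45 + 39 = 84.
Iteration 2: 39 > 7 holds -> i = 39 - 6 = 33, total = 84 + 33 = 117.
Iteration 3: 33 > 7 holds -> i = 33 - 6 = 27, total = 117 + 27 = 144.
Iteration 4: 27 > 7 holds -> i = 27 - 6 = 21, total = 144 + 21 = 165.
Iteration 5: 21 > 7 holds -> i = 21 - 6 = 15, total = 165 + 15 = 180.
Iteration 6: 15 > 7 holds -> i = 15 - 6 = 9, total = 180 + 9 = 189.
Iteration 7: 9 > 7 holds -> i = 9 - 6 = 3, total = 189 + 3 = 192.
Iteration 8: 3 > 7 fails; recursion stops.
SUM(i) = 45 + 39 + 33 + 27 + 21 + 15 + 9 + 3 = 192.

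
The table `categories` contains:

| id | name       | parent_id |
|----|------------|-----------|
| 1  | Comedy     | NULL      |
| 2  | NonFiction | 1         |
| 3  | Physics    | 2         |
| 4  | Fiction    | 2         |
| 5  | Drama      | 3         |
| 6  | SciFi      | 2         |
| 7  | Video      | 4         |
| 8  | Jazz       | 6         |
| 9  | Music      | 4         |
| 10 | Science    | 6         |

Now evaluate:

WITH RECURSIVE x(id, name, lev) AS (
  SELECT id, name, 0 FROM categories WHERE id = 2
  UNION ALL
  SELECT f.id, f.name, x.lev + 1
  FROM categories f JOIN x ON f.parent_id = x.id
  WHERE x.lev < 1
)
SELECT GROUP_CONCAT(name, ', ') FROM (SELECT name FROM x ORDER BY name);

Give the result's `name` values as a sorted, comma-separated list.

Fiction, NonFiction, Physics, SciFi

Base: id=2 (NonFiction) at lev 0.
Iteration 1: rows with parent_id in {2} -> Physics (id 3, lev 1), Fiction (id 4, lev 1), SciFi (id 6, lev 1).
Iteration 2: lev < 1 fails for all current rows; recursion stops.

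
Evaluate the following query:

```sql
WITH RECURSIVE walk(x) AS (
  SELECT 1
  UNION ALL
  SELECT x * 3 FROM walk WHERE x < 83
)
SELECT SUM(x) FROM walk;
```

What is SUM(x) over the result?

364

Base: x=1.
Iteration 1: 1 < 83 holds -> x = 1 * 3 = 3.
Iteration 2: 3 < 83 holds -> x = 3 * 3 = 9.
Iteration 3: 9 < 83 holds -> x = 9 * 3 = 27.
Iteration 4: 27 < 83 holds -> x = 27 * 3 = 81.
Iteration 5: 81 < 83 holds -> x = 81 * 3 = 243.
Iteration 6: 243 < 83 fails; recursion stops.
SUM(x) = 1 + 3 + 9 + 27 + 81 + 243 = 364.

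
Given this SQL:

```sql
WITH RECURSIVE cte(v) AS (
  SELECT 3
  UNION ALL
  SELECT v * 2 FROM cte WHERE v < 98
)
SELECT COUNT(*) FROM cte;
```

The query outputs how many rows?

Base: v=3.
Iteration 1: 3 < 98 holds -> v = 3 * 2 = 6.
Iteration 2: 6 < 98 holds -> v = 6 * 2 = 12.
Iteration 3: 12 < 98 holds -> v = 12 * 2 = 24.
Iteration 4: 24 < 98 holds -> v = 24 * 2 = 48.
Iteration 5: 48 < 98 holds -> v = 48 * 2 = 96.
Iteration 6: 96 < 98 holds -> v = 96 * 2 = 192.
Iteration 7: 192 < 98 fails; recursion stops.
Total rows emitted: 7.

7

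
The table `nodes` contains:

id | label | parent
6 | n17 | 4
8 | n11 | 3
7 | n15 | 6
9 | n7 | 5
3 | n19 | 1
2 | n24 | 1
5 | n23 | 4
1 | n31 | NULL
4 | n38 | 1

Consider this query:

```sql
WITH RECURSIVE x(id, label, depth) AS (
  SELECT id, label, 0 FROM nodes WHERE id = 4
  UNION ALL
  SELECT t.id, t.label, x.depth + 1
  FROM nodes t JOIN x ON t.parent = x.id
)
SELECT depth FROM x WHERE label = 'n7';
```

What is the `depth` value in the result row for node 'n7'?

Base: id=4 (n38) at depth 0.
Iteration 1: rows with parent in {4} -> n23 (id 5, depth 1), n17 (id 6, depth 1).
Iteration 2: rows with parent in {5,6} -> n15 (id 7, depth 2), n7 (id 9, depth 2).
Iteration 3: no rows with parent in {7,9}; recursion stops.

2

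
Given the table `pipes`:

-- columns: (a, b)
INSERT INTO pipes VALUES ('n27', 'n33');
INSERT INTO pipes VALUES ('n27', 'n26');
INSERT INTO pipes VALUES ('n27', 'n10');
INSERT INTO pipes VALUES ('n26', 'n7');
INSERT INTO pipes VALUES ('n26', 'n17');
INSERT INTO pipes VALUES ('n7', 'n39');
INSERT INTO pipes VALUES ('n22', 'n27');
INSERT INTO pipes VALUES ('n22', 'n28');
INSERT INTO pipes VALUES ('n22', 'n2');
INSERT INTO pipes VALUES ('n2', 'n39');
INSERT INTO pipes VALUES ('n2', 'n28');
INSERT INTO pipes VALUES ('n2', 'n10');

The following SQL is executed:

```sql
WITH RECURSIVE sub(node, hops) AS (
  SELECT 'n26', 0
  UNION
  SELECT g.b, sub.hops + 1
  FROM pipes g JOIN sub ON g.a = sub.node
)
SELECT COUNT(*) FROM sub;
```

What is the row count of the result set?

Base: (n26, hops=0).
Iteration 1: edges from {n26} -> (n17, hops=1), (n7, hops=1).
Iteration 2: edges from {n17,n7} -> (n39, hops=2).
Iteration 3: no outgoing edges from {n39}; recursion stops.
Total rows emitted: 4.

4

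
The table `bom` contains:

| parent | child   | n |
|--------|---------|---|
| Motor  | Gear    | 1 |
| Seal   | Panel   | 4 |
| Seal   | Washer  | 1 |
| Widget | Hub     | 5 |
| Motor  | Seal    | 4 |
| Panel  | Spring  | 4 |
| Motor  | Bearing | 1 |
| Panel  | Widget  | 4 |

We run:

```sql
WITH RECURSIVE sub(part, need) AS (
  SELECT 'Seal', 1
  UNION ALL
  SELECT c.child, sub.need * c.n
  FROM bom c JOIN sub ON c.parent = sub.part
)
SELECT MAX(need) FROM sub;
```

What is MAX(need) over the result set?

80

Base: (Seal, need=1).
Iteration 1: components of {Seal} -> Panel = 1*4 = 4, Washer = 1*1 = 1.
Iteration 2: components of {Panel,Washer} -> Spring = 4*4 = 16, Widget = 4*4 = 16.
Iteration 3: components of {Spring,Widget} -> Hub = 16*5 = 80.
Iteration 4: no further components; recursion stops.
need values: 1, 4, 1, 16, 16, 80; the maximum is 80.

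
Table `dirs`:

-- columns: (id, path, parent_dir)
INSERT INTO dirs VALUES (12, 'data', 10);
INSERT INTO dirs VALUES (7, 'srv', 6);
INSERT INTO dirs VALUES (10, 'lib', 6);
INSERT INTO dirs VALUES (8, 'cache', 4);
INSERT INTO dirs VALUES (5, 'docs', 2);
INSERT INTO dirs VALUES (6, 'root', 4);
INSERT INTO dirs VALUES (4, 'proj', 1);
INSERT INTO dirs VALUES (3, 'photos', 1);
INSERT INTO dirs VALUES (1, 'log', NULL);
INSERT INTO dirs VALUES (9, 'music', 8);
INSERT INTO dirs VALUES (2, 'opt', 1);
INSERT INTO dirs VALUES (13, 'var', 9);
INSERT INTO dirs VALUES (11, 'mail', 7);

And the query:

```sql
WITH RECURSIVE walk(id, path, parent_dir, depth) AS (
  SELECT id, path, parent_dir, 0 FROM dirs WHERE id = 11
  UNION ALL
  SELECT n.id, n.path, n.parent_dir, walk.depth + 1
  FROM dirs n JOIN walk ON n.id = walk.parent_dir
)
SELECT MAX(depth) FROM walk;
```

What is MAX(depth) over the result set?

Base: id=11 (mail), parent_dir=7, depth 0.
Iteration 1: join on id=7 -> srv (id 7, parent_dir=6, depth 1).
Iteration 2: join on id=6 -> root (id 6, parent_dir=4, depth 2).
Iteration 3: join on id=4 -> proj (id 4, parent_dir=1, depth 3).
Iteration 4: join on id=1 -> log (id 1, parent_dir=NULL, depth 4).
Iteration 5: parent_dir is NULL; no match; recursion stops.
depth values: 0, 1, 2, 3, 4; the maximum is 4.

4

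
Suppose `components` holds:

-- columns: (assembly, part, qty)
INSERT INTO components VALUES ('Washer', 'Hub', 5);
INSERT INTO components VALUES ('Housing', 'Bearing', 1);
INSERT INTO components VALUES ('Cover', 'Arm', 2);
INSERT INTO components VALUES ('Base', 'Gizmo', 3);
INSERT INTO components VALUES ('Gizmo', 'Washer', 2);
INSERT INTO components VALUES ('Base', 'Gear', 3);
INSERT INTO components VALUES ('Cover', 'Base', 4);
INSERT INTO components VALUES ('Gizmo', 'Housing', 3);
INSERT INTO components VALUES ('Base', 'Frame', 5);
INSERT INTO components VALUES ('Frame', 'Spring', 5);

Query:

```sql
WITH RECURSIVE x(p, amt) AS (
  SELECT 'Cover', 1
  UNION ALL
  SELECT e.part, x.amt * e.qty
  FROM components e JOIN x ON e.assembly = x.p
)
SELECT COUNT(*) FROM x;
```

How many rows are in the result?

Base: (Cover, amt=1).
Iteration 1: components of {Cover} -> Arm = 1*2 = 2, Base = 1*4 = 4.
Iteration 2: components of {Arm,Base} -> Frame = 4*5 = 20, Gear = 4*3 = 12, Gizmo = 4*3 = 12.
Iteration 3: components of {Frame,Gear,Gizmo} -> Housing = 12*3 = 36, Spring = 20*5 = 100, Washer = 12*2 = 24.
Iteration 4: components of {Housing,Spring,Washer} -> Bearing = 36*1 = 36, Hub = 24*5 = 120.
Iteration 5: no further components; recursion stops.
Total rows emitted: 11.

11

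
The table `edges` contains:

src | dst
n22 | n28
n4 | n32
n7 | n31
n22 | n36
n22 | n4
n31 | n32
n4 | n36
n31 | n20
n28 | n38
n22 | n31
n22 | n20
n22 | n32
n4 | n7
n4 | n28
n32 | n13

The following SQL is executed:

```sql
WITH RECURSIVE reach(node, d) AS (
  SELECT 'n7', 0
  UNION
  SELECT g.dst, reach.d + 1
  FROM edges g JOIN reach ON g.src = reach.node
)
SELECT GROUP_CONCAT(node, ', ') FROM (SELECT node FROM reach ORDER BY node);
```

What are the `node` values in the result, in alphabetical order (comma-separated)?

n13, n20, n31, n32, n7

Base: (n7, d=0).
Iteration 1: edges from {n7} -> (n31, d=1).
Iteration 2: edges from {n31} -> (n20, d=2), (n32, d=2).
Iteration 3: edges from {n20,n32} -> (n13, d=3).
Iteration 4: no outgoing edges from {n13}; recursion stops.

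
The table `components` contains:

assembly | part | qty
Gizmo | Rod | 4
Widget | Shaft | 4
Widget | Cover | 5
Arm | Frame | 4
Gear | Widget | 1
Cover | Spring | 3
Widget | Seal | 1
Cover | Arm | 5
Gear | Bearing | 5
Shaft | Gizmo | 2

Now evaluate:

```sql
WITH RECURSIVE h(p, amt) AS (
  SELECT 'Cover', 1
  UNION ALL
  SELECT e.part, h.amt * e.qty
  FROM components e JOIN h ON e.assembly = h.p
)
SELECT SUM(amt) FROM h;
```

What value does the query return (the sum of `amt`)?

Base: (Cover, amt=1).
Iteration 1: components of {Cover} -> Arm = 1*5 = 5, Spring = 1*3 = 3.
Iteration 2: components of {Arm,Spring} -> Frame = 5*4 = 20.
Iteration 3: no further components; recursion stops.
SUM(amt) = 1 + 5 + 3 + 20 = 29.

29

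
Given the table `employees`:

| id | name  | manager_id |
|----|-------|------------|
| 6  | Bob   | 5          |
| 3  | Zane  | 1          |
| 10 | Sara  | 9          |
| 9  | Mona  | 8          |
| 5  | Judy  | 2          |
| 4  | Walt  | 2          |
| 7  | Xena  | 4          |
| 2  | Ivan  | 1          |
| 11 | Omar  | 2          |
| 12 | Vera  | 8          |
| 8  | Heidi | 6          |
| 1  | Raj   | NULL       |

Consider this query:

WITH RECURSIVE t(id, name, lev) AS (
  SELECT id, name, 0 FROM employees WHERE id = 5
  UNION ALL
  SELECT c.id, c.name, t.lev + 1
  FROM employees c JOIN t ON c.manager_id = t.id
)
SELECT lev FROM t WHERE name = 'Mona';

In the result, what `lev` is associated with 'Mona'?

3

Base: id=5 (Judy) at lev 0.
Iteration 1: rows with manager_id in {5} -> Bob (id 6, lev 1).
Iteration 2: rows with manager_id in {6} -> Heidi (id 8, lev 2).
Iteration 3: rows with manager_id in {8} -> Mona (id 9, lev 3), Vera (id 12, lev 3).
Iteration 4: rows with manager_id in {9,12} -> Sara (id 10, lev 4).
Iteration 5: no rows with manager_id in {10}; recursion stops.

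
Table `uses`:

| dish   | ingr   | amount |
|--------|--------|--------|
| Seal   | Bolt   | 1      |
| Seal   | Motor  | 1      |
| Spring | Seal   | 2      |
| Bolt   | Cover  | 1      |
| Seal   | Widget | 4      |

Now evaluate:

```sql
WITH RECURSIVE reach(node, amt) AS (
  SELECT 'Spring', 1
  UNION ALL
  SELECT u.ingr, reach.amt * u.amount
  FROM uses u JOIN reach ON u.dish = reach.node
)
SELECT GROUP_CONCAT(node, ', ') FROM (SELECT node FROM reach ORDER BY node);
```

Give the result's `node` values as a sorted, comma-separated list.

Bolt, Cover, Motor, Seal, Spring, Widget

Base: (Spring, amt=1).
Iteration 1: components of {Spring} -> Seal = 1*2 = 2.
Iteration 2: components of {Seal} -> Bolt = 2*1 = 2, Motor = 2*1 = 2, Widget = 2*4 = 8.
Iteration 3: components of {Bolt,Motor,Widget} -> Cover = 2*1 = 2.
Iteration 4: no further components; recursion stops.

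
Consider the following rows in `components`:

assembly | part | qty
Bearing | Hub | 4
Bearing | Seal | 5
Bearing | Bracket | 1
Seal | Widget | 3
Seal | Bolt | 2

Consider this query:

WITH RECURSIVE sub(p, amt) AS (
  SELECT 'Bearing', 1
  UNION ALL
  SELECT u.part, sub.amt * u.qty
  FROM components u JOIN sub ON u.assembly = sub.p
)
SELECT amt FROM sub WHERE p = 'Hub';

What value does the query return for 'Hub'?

4

Base: (Bearing, amt=1).
Iteration 1: components of {Bearing} -> Bracket = 1*1 = 1, Hub = 1*4 = 4, Seal = 1*5 = 5.
Iteration 2: components of {Bracket,Hub,Seal} -> Bolt = 5*2 = 10, Widget = 5*3 = 15.
Iteration 3: no further components; recursion stops.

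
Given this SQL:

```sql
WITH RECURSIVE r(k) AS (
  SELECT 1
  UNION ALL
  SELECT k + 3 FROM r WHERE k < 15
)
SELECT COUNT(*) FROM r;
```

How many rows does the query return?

6

Base: k=1.
Iteration 1: 1 < 15 holds -> k = 1 + 3 = 4.
Iteration 2: 4 < 15 holds -> k = 4 + 3 = 7.
Iteration 3: 7 < 15 holds -> k = 7 + 3 = 10.
Iteration 4: 10 < 15 holds -> k = 10 + 3 = 13.
Iteration 5: 13 < 15 holds -> k = 13 + 3 = 16.
Iteration 6: 16 < 15 fails; recursion stops.
Total rows emitted: 6.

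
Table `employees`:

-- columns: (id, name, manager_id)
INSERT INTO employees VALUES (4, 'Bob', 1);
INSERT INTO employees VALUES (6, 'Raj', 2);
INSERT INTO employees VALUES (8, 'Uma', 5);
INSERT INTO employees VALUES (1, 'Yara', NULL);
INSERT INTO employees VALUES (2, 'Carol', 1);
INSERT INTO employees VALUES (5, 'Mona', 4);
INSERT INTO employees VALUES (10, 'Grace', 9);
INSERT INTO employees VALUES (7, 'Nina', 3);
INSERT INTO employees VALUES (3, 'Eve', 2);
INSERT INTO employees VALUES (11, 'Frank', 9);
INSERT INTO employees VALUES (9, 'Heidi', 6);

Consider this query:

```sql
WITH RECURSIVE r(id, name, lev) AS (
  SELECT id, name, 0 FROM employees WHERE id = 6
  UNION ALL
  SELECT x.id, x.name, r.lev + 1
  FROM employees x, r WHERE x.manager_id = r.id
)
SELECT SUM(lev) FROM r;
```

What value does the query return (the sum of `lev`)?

Base: id=6 (Raj) at lev 0.
Iteration 1: rows with manager_id in {6} -> Heidi (id 9, lev 1).
Iteration 2: rows with manager_id in {9} -> Grace (id 10, lev 2), Frank (id 11, lev 2).
Iteration 3: no rows with manager_id in {10,11}; recursion stops.
SUM(lev) = 0 + 1 + 2 + 2 = 5.

5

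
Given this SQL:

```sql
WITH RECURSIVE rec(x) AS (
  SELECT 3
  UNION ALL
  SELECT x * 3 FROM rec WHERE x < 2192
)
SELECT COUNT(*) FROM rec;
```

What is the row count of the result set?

8

Base: x=3.
Iteration 1: 3 < 2192 holds -> x = 3 * 3 = 9.
Iteration 2: 9 < 2192 holds -> x = 9 * 3 = 27.
Iteration 3: 27 < 2192 holds -> x = 27 * 3 = 81.
Iteration 4: 81 < 2192 holds -> x = 81 * 3 = 243.
Iteration 5: 243 < 2192 holds -> x = 243 * 3 = 729.
Iteration 6: 729 < 2192 holds -> x = 729 * 3 = 2187.
Iteration 7: 2187 < 2192 holds -> x = 2187 * 3 = 6561.
Iteration 8: 6561 < 2192 fails; recursion stops.
Total rows emitted: 8.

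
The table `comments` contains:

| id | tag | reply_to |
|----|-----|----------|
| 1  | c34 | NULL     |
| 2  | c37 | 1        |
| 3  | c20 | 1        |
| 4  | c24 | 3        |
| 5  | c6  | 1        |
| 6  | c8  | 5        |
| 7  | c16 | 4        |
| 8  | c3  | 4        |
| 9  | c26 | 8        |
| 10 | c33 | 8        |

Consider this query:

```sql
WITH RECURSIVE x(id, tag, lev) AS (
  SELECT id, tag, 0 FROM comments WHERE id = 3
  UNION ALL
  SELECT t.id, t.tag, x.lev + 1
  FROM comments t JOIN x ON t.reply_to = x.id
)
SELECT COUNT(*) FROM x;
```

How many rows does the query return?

6

Base: id=3 (c20) at lev 0.
Iteration 1: rows with reply_to in {3} -> c24 (id 4, lev 1).
Iteration 2: rows with reply_to in {4} -> c16 (id 7, lev 2), c3 (id 8, lev 2).
Iteration 3: rows with reply_to in {7,8} -> c26 (id 9, lev 3), c33 (id 10, lev 3).
Iteration 4: no rows with reply_to in {9,10}; recursion stops.
Total rows emitted: 6.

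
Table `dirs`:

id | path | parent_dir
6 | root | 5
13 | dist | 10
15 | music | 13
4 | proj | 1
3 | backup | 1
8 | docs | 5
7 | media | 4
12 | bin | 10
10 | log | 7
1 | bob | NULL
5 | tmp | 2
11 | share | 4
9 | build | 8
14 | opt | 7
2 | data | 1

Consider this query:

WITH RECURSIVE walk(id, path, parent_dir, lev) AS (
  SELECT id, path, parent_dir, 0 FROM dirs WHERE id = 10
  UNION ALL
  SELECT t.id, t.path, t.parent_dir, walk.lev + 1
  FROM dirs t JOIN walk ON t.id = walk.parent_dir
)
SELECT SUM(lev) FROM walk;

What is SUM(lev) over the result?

6

Base: id=10 (log), parent_dir=7, lev 0.
Iteration 1: join on id=7 -> media (id 7, parent_dir=4, lev 1).
Iteration 2: join on id=4 -> proj (id 4, parent_dir=1, lev 2).
Iteration 3: join on id=1 -> bob (id 1, parent_dir=NULL, lev 3).
Iteration 4: parent_dir is NULL; no match; recursion stops.
SUM(lev) = 0 + 1 + 2 + 3 = 6.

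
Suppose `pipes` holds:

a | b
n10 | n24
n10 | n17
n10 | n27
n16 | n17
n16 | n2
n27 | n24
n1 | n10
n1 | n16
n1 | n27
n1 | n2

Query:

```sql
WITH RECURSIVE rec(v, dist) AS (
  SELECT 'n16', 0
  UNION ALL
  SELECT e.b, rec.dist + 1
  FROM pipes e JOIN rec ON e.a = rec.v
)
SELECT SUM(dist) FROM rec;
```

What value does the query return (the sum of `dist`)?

Base: (n16, dist=0).
Iteration 1: edges from {n16} -> (n17, dist=1), (n2, dist=1).
Iteration 2: no outgoing edges from {n17,n2}; recursion stops.
SUM(dist) = 0 + 1 + 1 = 2.

2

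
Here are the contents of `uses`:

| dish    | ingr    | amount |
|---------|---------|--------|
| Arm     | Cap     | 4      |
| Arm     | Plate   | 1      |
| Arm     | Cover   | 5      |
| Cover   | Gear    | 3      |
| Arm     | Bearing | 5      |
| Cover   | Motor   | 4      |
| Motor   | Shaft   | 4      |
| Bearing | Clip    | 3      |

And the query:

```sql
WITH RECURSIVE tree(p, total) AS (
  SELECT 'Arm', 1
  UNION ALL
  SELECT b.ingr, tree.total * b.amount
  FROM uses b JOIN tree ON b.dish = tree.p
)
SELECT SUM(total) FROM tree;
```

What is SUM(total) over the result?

146

Base: (Arm, total=1).
Iteration 1: components of {Arm} -> Bearing = 1*5 = 5, Cap = 1*4 = 4, Cover = 1*5 = 5, Plate = 1*1 = 1.
Iteration 2: components of {Bearing,Cap,Cover,Plate} -> Clip = 5*3 = 15, Gear = 5*3 = 15, Motor = 5*4 = 20.
Iteration 3: components of {Clip,Gear,Motor} -> Shaft = 20*4 = 80.
Iteration 4: no further components; recursion stops.
SUM(total) = 1 + 4 + 1 + 5 + 5 + 15 + 20 + 15 + 80 = 146.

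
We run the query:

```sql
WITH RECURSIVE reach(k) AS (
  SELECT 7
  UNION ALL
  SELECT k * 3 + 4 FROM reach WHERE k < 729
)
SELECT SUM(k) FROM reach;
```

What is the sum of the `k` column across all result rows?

3264

Base: k=7.
Iteration 1: 7 < 729 holds -> k = 7 * 3 + 4 = 25.
Iteration 2: 25 < 729 holds -> k = 25 * 3 + 4 = 79.
Iteration 3: 79 < 729 holds -> k = 79 * 3 + 4 = 241.
Iteration 4: 241 < 729 holds -> k = 241 * 3 + 4 = 727.
Iteration 5: 727 < 729 holds -> k = 727 * 3 + 4 = 2185.
Iteration 6: 2185 < 729 fails; recursion stops.
SUM(k) = 7 + 25 + 79 + 241 + 727 + 2185 = 3264.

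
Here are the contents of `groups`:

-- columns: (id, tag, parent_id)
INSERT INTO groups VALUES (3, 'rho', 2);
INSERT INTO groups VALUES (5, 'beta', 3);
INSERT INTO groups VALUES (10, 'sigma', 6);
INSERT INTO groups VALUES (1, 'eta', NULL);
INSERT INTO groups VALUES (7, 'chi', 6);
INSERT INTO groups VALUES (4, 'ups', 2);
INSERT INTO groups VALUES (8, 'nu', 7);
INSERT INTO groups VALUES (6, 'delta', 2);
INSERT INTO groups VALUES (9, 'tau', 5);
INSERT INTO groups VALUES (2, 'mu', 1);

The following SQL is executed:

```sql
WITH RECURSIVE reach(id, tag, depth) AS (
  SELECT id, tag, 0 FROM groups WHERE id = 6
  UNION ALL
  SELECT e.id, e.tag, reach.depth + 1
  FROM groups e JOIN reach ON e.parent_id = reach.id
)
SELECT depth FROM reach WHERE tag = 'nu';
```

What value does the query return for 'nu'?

2

Base: id=6 (delta) at depth 0.
Iteration 1: rows with parent_id in {6} -> chi (id 7, depth 1), sigma (id 10, depth 1).
Iteration 2: rows with parent_id in {7,10} -> nu (id 8, depth 2).
Iteration 3: no rows with parent_id in {8}; recursion stops.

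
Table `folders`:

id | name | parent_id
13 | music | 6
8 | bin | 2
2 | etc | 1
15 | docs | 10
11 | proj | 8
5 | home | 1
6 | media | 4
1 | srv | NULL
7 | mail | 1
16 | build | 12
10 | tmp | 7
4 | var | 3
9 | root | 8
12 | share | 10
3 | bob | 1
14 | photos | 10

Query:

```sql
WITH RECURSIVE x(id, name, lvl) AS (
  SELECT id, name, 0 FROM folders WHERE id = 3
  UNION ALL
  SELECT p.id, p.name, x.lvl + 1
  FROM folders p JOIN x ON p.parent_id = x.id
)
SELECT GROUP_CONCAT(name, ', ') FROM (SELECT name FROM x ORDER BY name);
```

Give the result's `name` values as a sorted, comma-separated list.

Base: id=3 (bob) at lvl 0.
Iteration 1: rows with parent_id in {3} -> var (id 4, lvl 1).
Iteration 2: rows with parent_id in {4} -> media (id 6, lvl 2).
Iteration 3: rows with parent_id in {6} -> music (id 13, lvl 3).
Iteration 4: no rows with parent_id in {13}; recursion stops.

bob, media, music, var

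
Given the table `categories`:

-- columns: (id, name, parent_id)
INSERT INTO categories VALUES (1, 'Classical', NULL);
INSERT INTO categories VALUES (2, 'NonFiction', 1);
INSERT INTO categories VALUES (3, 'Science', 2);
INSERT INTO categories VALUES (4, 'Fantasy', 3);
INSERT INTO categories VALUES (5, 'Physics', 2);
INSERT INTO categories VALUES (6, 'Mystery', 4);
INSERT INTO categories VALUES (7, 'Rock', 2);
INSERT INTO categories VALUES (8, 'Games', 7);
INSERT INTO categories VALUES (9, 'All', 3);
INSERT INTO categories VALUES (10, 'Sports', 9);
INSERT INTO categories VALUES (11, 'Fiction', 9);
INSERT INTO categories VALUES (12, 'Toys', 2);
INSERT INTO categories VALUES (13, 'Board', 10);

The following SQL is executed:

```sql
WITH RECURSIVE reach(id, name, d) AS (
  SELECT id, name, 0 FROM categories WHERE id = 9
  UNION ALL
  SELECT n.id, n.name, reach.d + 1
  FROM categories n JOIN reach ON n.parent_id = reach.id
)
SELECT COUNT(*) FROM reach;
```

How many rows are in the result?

4

Base: id=9 (All) at d 0.
Iteration 1: rows with parent_id in {9} -> Sports (id 10, d 1), Fiction (id 11, d 1).
Iteration 2: rows with parent_id in {10,11} -> Board (id 13, d 2).
Iteration 3: no rows with parent_id in {13}; recursion stops.
Total rows emitted: 4.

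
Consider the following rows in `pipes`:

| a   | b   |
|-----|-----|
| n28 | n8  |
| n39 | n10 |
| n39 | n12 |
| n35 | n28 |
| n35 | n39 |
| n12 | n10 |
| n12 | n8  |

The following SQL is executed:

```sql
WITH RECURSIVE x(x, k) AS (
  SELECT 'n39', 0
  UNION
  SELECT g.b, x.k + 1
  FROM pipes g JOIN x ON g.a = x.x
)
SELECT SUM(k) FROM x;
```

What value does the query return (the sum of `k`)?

6

Base: (n39, k=0).
Iteration 1: edges from {n39} -> (n10, k=1), (n12, k=1).
Iteration 2: edges from {n10,n12} -> (n10, k=2), (n8, k=2).
Iteration 3: no outgoing edges from {n10,n8}; recursion stops.
SUM(k) = 0 + 1 + 1 + 2 + 2 = 6.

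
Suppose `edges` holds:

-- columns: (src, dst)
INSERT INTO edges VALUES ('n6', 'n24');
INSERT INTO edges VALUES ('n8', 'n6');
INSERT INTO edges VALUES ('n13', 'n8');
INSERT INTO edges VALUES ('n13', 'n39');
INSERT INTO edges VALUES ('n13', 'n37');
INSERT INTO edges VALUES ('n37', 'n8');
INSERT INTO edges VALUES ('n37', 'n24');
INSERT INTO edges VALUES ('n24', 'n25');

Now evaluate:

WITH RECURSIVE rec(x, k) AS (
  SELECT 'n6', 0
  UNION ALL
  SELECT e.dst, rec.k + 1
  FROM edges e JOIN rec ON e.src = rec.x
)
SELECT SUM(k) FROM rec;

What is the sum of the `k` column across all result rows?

Base: (n6, k=0).
Iteration 1: edges from {n6} -> (n24, k=1).
Iteration 2: edges from {n24} -> (n25, k=2).
Iteration 3: no outgoing edges from {n25}; recursion stops.
SUM(k) = 0 + 1 + 2 = 3.

3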